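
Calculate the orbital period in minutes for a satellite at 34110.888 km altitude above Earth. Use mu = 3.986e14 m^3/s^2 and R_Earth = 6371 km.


r = 40481.8880 km = 4.0481888e+07 m
T = 2*pi*sqrt(r^3/mu) = 2*pi*sqrt(6.634104e+22 / 3.986e14)
T = 81059.2087 s = 1350.9868 min

1350.9868 minutes


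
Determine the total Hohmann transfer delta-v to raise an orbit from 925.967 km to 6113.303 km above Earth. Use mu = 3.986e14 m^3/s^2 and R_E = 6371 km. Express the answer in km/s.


r1 = 7296.9670 km = 7.296967e+06 m
r2 = 12484.3030 km = 1.2484303e+07 m
dv1 = sqrt(mu/r1)*(sqrt(2*r2/(r1+r2)) - 1) = 912.7188 m/s
dv2 = sqrt(mu/r2)*(1 - sqrt(2*r1/(r1+r2))) = 797.1004 m/s
total dv = |dv1| + |dv2| = 912.7188 + 797.1004 = 1709.8192 m/s = 1.7098 km/s

1.7098 km/s


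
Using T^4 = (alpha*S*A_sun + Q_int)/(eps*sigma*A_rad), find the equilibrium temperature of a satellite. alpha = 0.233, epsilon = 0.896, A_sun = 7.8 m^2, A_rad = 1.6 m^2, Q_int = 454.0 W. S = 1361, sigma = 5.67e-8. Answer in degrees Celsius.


Numerator = alpha*S*A_sun + Q_int = 0.233*1361*7.8 + 454.0 = 2927.4814 W
Denominator = eps*sigma*A_rad = 0.896*5.67e-8*1.6 = 8.128512e-08 W/K^4
T^4 = 3.6014973e+10 K^4
T = 435.6330 K = 162.4830 C

162.4830 degrees Celsius


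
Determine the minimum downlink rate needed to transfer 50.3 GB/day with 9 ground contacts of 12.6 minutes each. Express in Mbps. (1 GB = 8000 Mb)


total contact time = 9 * 12.6 * 60 = 6804.0000 s
data = 50.3 GB = 402400.0000 Mb
rate = 402400.0000 / 6804.0000 = 59.1417 Mbps

59.1417 Mbps


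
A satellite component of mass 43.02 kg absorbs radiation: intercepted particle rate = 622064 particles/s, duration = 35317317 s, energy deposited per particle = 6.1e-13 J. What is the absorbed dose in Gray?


Total energy deposited = rate * time * E_per
  = 622064 * 35317317 * 6.1e-13 = 13.4015 J
Dose = E_total / mass = 13.4015 / 43.02
Dose = 0.3115173 Gy

0.3115 Gy


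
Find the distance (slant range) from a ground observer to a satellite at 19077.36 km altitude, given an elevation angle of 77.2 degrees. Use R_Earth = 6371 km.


h = 19077.36 km, el = 77.2 deg
d = -R_E*sin(el) + sqrt((R_E*sin(el))^2 + 2*R_E*h + h^2)
d = -6371.0000*sin(1.3474) + sqrt((6371.0000*0.9751494)^2 + 2*6371.0000*19077.36 + 19077.36^2)
d = 19196.5095 km

19196.5095 km


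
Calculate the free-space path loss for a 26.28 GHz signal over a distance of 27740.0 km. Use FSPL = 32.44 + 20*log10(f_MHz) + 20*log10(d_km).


f = 26.28 GHz = 26280.0000 MHz
d = 27740.0 km
FSPL = 32.44 + 20*log10(26280.0000) + 20*log10(27740.0)
FSPL = 32.44 + 88.3925 + 88.8621
FSPL = 209.6946 dB

209.6946 dB


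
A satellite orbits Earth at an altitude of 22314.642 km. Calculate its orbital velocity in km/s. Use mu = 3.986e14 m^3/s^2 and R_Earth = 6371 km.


r = R_E + alt = 6371.0 + 22314.642 = 28685.6420 km = 2.8685642e+07 m
v = sqrt(mu/r) = sqrt(3.986e14 / 2.8685642e+07) = 3727.6606 m/s = 3.7277 km/s

3.7277 km/s


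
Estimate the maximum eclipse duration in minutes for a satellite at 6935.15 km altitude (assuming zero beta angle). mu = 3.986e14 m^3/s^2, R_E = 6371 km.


r = 13306.1500 km
T = 254.5884 min
Eclipse fraction = arcsin(R_E/r)/pi = arcsin(6371.0000/13306.1500)/pi
= arcsin(0.4788012)/pi = 0.1589285
Eclipse duration = 0.1589285 * 254.5884 = 40.4614 min

40.4614 minutes


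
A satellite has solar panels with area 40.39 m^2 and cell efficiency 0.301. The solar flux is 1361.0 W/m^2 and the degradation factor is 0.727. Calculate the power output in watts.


P = area * eta * S * degradation
P = 40.39 * 0.301 * 1361.0 * 0.727
P = 12029.0931 W

12029.0931 W


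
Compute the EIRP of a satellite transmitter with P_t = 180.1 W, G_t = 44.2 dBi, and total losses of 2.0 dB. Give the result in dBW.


Pt = 180.1 W = 22.5551 dBW
EIRP = Pt_dBW + Gt - losses = 22.5551 + 44.2 - 2.0 = 64.7551 dBW

64.7551 dBW


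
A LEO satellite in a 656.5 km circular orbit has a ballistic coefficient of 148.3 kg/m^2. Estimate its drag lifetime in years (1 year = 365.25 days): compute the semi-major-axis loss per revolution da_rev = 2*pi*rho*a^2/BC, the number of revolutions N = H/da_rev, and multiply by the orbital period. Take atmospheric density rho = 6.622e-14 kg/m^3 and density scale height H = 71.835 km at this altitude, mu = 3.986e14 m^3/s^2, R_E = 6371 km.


a = R_E + alt = 7027.5000 km = 7.0275e+06 m
da_rev = 2*pi*rho*a^2/BC = 2*pi*6.622e-14*(7.0275e+06)^2/148.3 = 0.138557361 m per revolution
N = H/da_rev = 71835.0000 m / 0.138557361 m = 518449.5404 revolutions
P = 2*pi*sqrt(a^3/mu) = 5862.9002 s
lifetime = N*P = 518449.5404 * 5862.9002 = 3.0396179e+09 s = 35180.7630 days
years = 35180.7630 / 365.25 = 96.3197 years

96.3197 years


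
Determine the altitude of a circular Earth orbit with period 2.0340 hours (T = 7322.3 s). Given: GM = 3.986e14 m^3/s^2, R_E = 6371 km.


T = 7322.3 s
r = (mu*T^2/(4*pi^2))^(1/3) = (3.986e14 * 7322.3^2 / (4*pi^2))^(1/3)
r = 8.1499985e+06 m = 8149.9985 km
alt = r - R_E = 8149.9985 - 6371 = 1778.9985 km

1778.9985 km


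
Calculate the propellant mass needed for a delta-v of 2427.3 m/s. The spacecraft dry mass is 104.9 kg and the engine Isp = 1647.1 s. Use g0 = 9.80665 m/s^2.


ve = Isp * g0 = 1647.1 * 9.80665 = 16152.533215 m/s
mass ratio = exp(dv/ve) = exp(2427.3/16152.533215) = 1.16215221
m_prop = m_dry * (mr - 1) = 104.9 * (1.16215221 - 1)
m_prop = 17.0098 kg

17.0098 kg


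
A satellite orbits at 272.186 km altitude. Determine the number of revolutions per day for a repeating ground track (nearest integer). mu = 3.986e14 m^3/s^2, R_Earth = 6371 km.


r = 6.643186e+06 m
T = 2*pi*sqrt(r^3/mu) = 5388.5987 s = 89.8100 min
revs/day = 1440 / 89.8100 = 16.0339
Rounded: 16 revolutions per day

16 revolutions per day


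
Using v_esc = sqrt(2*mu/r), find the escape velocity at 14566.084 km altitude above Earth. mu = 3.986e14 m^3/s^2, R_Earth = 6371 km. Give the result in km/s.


r = 6371.0 + 14566.084 = 20937.0840 km = 2.0937084e+07 m
v_esc = sqrt(2*mu/r) = sqrt(2*3.986e14 / 2.0937084e+07)
v_esc = 6170.5737 m/s = 6.1706 km/s

6.1706 km/s


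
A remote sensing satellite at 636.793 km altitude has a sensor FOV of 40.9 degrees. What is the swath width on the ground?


FOV = 40.9 deg = 0.7138397 rad
swath = 2 * alt * tan(FOV/2) = 2 * 636.793 * tan(0.3569198)
swath = 2 * 636.793 * 0.3728903
swath = 474.9079 km

474.9079 km


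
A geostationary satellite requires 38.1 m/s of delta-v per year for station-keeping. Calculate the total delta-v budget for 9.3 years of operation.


dV = rate * years = 38.1 * 9.3
dV = 354.3300 m/s

354.3300 m/s


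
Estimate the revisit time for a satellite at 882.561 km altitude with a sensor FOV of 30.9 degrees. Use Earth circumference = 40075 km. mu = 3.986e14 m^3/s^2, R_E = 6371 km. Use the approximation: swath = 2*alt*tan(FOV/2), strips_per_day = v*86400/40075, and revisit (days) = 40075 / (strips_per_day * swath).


swath = 2*882.561*tan(0.2696534) = 487.8532 km
v = sqrt(mu/r) = 7412.9832 m/s = 7.4130 km/s
strips/day = v*86400/40075 = 7.4130*86400/40075 = 15.9821
coverage/day = strips * swath = 15.9821 * 487.8532 = 7796.9080 km
revisit = 40075 / 7796.9080 = 5.1399 days

5.1399 days


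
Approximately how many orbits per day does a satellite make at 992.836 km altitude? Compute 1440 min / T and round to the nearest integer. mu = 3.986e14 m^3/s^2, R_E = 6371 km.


r = 7.363836e+06 m
T = 2*pi*sqrt(r^3/mu) = 6288.7942 s = 104.8132 min
revs/day = 1440 / 104.8132 = 13.7387
Rounded: 14 revolutions per day

14 revolutions per day


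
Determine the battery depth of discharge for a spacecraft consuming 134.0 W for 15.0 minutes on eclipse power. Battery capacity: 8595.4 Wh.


E_used = P * t / 60 = 134.0 * 15.0 / 60 = 33.5000 Wh
DOD = E_used / E_total * 100 = 33.5000 / 8595.4 * 100
DOD = 0.3897434 %

0.3897 %


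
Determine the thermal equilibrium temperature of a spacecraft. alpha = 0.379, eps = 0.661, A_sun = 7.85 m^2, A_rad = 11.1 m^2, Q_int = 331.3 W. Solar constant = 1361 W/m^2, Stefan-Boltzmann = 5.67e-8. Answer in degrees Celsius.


Numerator = alpha*S*A_sun + Q_int = 0.379*1361*7.85 + 331.3 = 4380.4791 W
Denominator = eps*sigma*A_rad = 0.661*5.67e-8*11.1 = 4.1601357e-07 W/K^4
T^4 = 1.0529654e+10 K^4
T = 320.3344 K = 47.1844 C

47.1844 degrees Celsius


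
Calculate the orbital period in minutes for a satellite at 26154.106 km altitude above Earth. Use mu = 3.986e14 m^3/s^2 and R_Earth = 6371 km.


r = 32525.1060 km = 3.2525106e+07 m
T = 2*pi*sqrt(r^3/mu) = 2*pi*sqrt(3.4407741e+22 / 3.986e14)
T = 58376.6679 s = 972.9445 min

972.9445 minutes


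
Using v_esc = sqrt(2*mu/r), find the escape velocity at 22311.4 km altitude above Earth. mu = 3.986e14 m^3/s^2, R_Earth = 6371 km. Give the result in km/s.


r = 6371.0 + 22311.4 = 28682.4000 km = 2.86824e+07 m
v_esc = sqrt(2*mu/r) = sqrt(2*3.986e14 / 2.86824e+07)
v_esc = 5272.0061 m/s = 5.2720 km/s

5.2720 km/s


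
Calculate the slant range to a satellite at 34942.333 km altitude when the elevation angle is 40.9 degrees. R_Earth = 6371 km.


h = 34942.333 km, el = 40.9 deg
d = -R_E*sin(el) + sqrt((R_E*sin(el))^2 + 2*R_E*h + h^2)
d = -6371.0000*sin(0.7138397) + sqrt((6371.0000*0.6547408)^2 + 2*6371.0000*34942.333 + 34942.333^2)
d = 36860.3661 km

36860.3661 km


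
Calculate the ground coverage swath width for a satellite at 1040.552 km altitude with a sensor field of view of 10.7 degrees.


FOV = 10.7 deg = 0.1867502 rad
swath = 2 * alt * tan(FOV/2) = 2 * 1040.552 * tan(0.09337511)
swath = 2 * 1040.552 * 0.09364744
swath = 194.8901 km

194.8901 km


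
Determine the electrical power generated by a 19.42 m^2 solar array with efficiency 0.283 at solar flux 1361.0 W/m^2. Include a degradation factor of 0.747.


P = area * eta * S * degradation
P = 19.42 * 0.283 * 1361.0 * 0.747
P = 5587.4595 W

5587.4595 W


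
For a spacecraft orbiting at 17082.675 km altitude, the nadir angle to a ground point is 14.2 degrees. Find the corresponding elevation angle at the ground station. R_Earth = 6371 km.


r = R_E + alt = 23453.6750 km
Law of sines in the satellite / Earth-center / ground-point triangle:
  sin(nadir)/R_E = sin(90 + el)/r  =>  cos(el) = (r/R_E)*sin(nadir)
cos(el) = (23453.6750 / 6371.0000) * sin(14.2 deg) = 0.9030544
el = arccos(0.9030544) = 25.4375 deg
(Earth-central angle = 90 - nadir - el = 50.3625 deg)

25.4375 degrees


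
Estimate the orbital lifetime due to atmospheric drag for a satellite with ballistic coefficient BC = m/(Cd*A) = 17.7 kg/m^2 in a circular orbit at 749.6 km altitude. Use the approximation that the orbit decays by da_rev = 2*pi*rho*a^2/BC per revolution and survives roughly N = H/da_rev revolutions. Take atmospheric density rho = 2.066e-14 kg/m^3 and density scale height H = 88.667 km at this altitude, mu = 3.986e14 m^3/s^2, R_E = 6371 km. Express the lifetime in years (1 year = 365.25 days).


a = R_E + alt = 7120.6000 km = 7.1206e+06 m
da_rev = 2*pi*rho*a^2/BC = 2*pi*2.066e-14*(7.1206e+06)^2/17.7 = 0.371851981 m per revolution
N = H/da_rev = 88667.0000 m / 0.371851981 m = 238447.0290 revolutions
P = 2*pi*sqrt(a^3/mu) = 5979.7924 s
lifetime = N*P = 238447.0290 * 5979.7924 = 1.4258637e+09 s = 16503.0524 days
years = 16503.0524 / 365.25 = 45.1829 years

45.1829 years


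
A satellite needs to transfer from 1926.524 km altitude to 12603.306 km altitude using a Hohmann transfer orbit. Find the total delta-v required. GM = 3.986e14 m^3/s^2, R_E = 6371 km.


r1 = 8297.5240 km = 8.297524e+06 m
r2 = 18974.3060 km = 1.8974306e+07 m
dv1 = sqrt(mu/r1)*(sqrt(2*r2/(r1+r2)) - 1) = 1244.9170 m/s
dv2 = sqrt(mu/r2)*(1 - sqrt(2*r1/(r1+r2))) = 1008.0344 m/s
total dv = |dv1| + |dv2| = 1244.9170 + 1008.0344 = 2252.9514 m/s = 2.2530 km/s

2.2530 km/s


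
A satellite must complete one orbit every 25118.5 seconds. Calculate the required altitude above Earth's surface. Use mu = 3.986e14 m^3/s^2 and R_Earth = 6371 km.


T = 25118.5 s
r = (mu*T^2/(4*pi^2))^(1/3) = (3.986e14 * 25118.5^2 / (4*pi^2))^(1/3)
r = 1.8537663e+07 m = 18537.6632 km
alt = r - R_E = 18537.6632 - 6371 = 12166.6632 km

12166.6632 km


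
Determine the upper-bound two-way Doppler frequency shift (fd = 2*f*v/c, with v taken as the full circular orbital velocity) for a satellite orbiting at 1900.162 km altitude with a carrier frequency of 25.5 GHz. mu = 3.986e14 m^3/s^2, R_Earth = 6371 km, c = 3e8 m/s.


r = 8.271162e+06 m
v = sqrt(mu/r) = 6942.0124 m/s (worst-case radial velocity)
f = 25.5 GHz = 2.55e+10 Hz
fd = 2*f*v/c = 2*2.55e+10*6942.0124/3.0e+08
fd = 1.1801421e+06 Hz

1.1801e+06 Hz


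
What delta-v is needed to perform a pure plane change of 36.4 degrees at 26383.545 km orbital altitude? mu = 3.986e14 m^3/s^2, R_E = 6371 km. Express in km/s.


r = 32754.5450 km = 3.2754545e+07 m
V = sqrt(mu/r) = 3488.4529 m/s
di = 36.4 deg = 0.6352998 rad
dV = 2*V*sin(di/2) = 2*3488.4529*sin(0.3176499)
dV = 2179.1313 m/s = 2.1791 km/s

2.1791 km/s


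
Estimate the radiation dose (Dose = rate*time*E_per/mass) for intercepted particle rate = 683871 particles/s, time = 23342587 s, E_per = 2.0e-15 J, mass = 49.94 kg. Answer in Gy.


Total energy deposited = rate * time * E_per
  = 683871 * 23342587 * 2.0e-15 = 0.03192664 J
Dose = E_total / mass = 0.03192664 / 49.94
Dose = 6.3929989e-04 Gy

6.3930e-04 Gy


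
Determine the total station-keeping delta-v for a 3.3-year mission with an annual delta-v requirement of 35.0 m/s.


dV = rate * years = 35.0 * 3.3
dV = 115.5000 m/s

115.5000 m/s


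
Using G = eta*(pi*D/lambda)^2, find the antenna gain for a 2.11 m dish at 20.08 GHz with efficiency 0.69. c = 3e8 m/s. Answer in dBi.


lambda = c/f = 3e8 / 2.008e+10 = 0.01494024 m
G = eta*(pi*D/lambda)^2 = 0.69*(pi*2.11/0.01494024)^2
G = 135830.9238 (linear)
G = 10*log10(135830.9238) = 51.3300 dBi

51.3300 dBi


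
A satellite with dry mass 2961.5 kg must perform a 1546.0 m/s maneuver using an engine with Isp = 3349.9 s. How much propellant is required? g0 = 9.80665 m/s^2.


ve = Isp * g0 = 3349.9 * 9.80665 = 32851.296835 m/s
mass ratio = exp(dv/ve) = exp(1546.0/32851.296835) = 1.04818547
m_prop = m_dry * (mr - 1) = 2961.5 * (1.04818547 - 1)
m_prop = 142.7013 kg

142.7013 kg


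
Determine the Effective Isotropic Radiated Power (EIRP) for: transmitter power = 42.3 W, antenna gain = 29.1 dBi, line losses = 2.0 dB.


Pt = 42.3 W = 16.2634 dBW
EIRP = Pt_dBW + Gt - losses = 16.2634 + 29.1 - 2.0 = 43.3634 dBW

43.3634 dBW


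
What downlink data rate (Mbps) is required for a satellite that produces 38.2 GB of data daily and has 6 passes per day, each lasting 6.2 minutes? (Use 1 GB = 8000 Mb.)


total contact time = 6 * 6.2 * 60 = 2232.0000 s
data = 38.2 GB = 305600.0000 Mb
rate = 305600.0000 / 2232.0000 = 136.9176 Mbps

136.9176 Mbps


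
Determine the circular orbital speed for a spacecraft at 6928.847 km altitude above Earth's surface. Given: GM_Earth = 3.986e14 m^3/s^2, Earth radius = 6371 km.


r = R_E + alt = 6371.0 + 6928.847 = 13299.8470 km = 1.3299847e+07 m
v = sqrt(mu/r) = sqrt(3.986e14 / 1.3299847e+07) = 5474.5109 m/s = 5.4745 km/s

5.4745 km/s


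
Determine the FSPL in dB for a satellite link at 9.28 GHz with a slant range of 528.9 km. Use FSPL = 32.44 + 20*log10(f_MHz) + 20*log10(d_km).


f = 9.28 GHz = 9280.0000 MHz
d = 528.9 km
FSPL = 32.44 + 20*log10(9280.0000) + 20*log10(528.9)
FSPL = 32.44 + 79.3510 + 54.4675
FSPL = 166.2584 dB

166.2584 dB


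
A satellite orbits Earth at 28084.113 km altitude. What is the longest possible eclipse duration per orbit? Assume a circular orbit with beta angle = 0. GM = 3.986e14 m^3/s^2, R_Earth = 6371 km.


r = 34455.1130 km
T = 1060.8170 min
Eclipse fraction = arcsin(R_E/r)/pi = arcsin(6371.0000/34455.1130)/pi
= arcsin(0.1849072)/pi = 0.05919847
Eclipse duration = 0.05919847 * 1060.8170 = 62.7987 min

62.7987 minutes


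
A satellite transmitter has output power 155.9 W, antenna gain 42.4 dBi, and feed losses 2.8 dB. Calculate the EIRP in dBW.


Pt = 155.9 W = 21.9285 dBW
EIRP = Pt_dBW + Gt - losses = 21.9285 + 42.4 - 2.8 = 61.5285 dBW

61.5285 dBW


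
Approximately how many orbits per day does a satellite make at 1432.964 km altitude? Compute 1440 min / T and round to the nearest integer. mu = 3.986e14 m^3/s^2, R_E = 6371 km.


r = 7.803964e+06 m
T = 2*pi*sqrt(r^3/mu) = 6860.9477 s = 114.3491 min
revs/day = 1440 / 114.3491 = 12.5930
Rounded: 13 revolutions per day

13 revolutions per day


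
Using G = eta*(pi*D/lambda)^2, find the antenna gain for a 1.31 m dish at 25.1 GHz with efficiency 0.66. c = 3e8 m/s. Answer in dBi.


lambda = c/f = 3e8 / 2.51e+10 = 0.01195219 m
G = eta*(pi*D/lambda)^2 = 0.66*(pi*1.31/0.01195219)^2
G = 78251.2359 (linear)
G = 10*log10(78251.2359) = 48.9349 dBi

48.9349 dBi


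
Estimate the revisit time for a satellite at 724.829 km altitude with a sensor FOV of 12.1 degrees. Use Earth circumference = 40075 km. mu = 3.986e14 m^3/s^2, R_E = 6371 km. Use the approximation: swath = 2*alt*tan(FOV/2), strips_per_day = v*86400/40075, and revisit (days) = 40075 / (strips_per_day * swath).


swath = 2*724.829*tan(0.1055924) = 153.6444 km
v = sqrt(mu/r) = 7494.9213 m/s = 7.4949 km/s
strips/day = v*86400/40075 = 7.4949*86400/40075 = 16.1587
coverage/day = strips * swath = 16.1587 * 153.6444 = 2482.6980 km
revisit = 40075 / 2482.6980 = 16.1417 days

16.1417 days


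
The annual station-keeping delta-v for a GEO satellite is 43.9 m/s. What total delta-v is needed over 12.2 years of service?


dV = rate * years = 43.9 * 12.2
dV = 535.5800 m/s

535.5800 m/s


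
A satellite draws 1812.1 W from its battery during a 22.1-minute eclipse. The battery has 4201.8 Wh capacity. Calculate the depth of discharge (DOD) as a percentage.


E_used = P * t / 60 = 1812.1 * 22.1 / 60 = 667.4568 Wh
DOD = E_used / E_total * 100 = 667.4568 / 4201.8 * 100
DOD = 15.8850 %

15.8850 %


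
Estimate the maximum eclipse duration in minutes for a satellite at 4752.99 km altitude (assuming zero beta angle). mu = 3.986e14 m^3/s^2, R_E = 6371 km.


r = 11123.9900 km
T = 194.6036 min
Eclipse fraction = arcsin(R_E/r)/pi = arcsin(6371.0000/11123.9900)/pi
= arcsin(0.5727262)/pi = 0.1941142
Eclipse duration = 0.1941142 * 194.6036 = 37.7753 min

37.7753 minutes


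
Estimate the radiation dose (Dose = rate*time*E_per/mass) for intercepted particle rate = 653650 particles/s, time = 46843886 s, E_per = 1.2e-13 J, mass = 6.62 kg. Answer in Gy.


Total energy deposited = rate * time * E_per
  = 653650 * 46843886 * 1.2e-13 = 3.6743 J
Dose = E_total / mass = 3.6743 / 6.62
Dose = 0.5550364 Gy

0.5550 Gy


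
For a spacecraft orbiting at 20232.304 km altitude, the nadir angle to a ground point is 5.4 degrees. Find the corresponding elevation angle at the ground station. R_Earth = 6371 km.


r = R_E + alt = 26603.3040 km
Law of sines in the satellite / Earth-center / ground-point triangle:
  sin(nadir)/R_E = sin(90 + el)/r  =>  cos(el) = (r/R_E)*sin(nadir)
cos(el) = (26603.3040 / 6371.0000) * sin(5.4 deg) = 0.3929669
el = arccos(0.3929669) = 66.8608 deg
(Earth-central angle = 90 - nadir - el = 17.7392 deg)

66.8608 degrees


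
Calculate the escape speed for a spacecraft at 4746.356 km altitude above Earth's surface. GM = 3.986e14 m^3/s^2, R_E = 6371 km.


r = 6371.0 + 4746.356 = 11117.3560 km = 1.1117356e+07 m
v_esc = sqrt(2*mu/r) = sqrt(2*3.986e14 / 1.1117356e+07)
v_esc = 8468.0398 m/s = 8.4680 km/s

8.4680 km/s


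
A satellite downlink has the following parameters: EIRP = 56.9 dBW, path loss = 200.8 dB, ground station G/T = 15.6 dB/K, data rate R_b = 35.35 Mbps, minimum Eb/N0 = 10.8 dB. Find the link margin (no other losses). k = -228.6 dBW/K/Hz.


C/N0 = EIRP - FSPL + G/T - k = 56.9 - 200.8 + 15.6 - (-228.6)
C/N0 = 100.3000 dB-Hz
R_b = 35.35 Mbps = 3.535e+07 bps -> 10*log10(R_b) = 75.4839 dB-Hz
Eb/N0 = C/N0 - 10*log10(R_b) = 100.3000 - 75.4839 = 24.8161 dB
Margin = Eb/N0 - Eb/N0_req = 24.8161 - 10.8 = 14.0161 dB (link closes)

14.0161 dB


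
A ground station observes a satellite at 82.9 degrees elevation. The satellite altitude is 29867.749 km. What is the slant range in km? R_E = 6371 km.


h = 29867.749 km, el = 82.9 deg
d = -R_E*sin(el) + sqrt((R_E*sin(el))^2 + 2*R_E*h + h^2)
d = -6371.0000*sin(1.4469) + sqrt((6371.0000*0.9923319)^2 + 2*6371.0000*29867.749 + 29867.749^2)
d = 29908.0454 km

29908.0454 km


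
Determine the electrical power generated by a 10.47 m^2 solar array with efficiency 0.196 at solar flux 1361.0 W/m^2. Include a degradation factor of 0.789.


P = area * eta * S * degradation
P = 10.47 * 0.196 * 1361.0 * 0.789
P = 2203.6260 W

2203.6260 W


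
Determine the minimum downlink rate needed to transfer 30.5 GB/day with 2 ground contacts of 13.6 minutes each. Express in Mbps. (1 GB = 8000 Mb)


total contact time = 2 * 13.6 * 60 = 1632.0000 s
data = 30.5 GB = 244000.0000 Mb
rate = 244000.0000 / 1632.0000 = 149.5098 Mbps

149.5098 Mbps


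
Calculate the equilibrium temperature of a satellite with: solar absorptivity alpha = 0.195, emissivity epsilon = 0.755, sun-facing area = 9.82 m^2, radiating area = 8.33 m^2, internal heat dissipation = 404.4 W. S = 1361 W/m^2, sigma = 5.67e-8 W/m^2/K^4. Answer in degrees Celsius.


Numerator = alpha*S*A_sun + Q_int = 0.195*1361*9.82 + 404.4 = 3010.5789 W
Denominator = eps*sigma*A_rad = 0.755*5.67e-8*8.33 = 3.565948e-07 W/K^4
T^4 = 8.4425764e+09 K^4
T = 303.1229 K = 29.9729 C

29.9729 degrees Celsius


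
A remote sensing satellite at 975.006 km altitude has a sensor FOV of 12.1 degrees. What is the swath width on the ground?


FOV = 12.1 deg = 0.2111848 rad
swath = 2 * alt * tan(FOV/2) = 2 * 975.006 * tan(0.1055924)
swath = 2 * 975.006 * 0.1059866
swath = 206.6752 km

206.6752 km


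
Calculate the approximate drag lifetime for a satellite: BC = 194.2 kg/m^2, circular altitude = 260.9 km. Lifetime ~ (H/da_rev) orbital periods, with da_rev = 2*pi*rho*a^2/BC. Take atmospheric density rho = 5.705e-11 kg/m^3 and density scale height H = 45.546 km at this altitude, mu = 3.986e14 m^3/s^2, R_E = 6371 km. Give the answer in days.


a = R_E + alt = 6631.9000 km = 6.6319e+06 m
da_rev = 2*pi*rho*a^2/BC = 2*pi*5.705e-11*(6.6319e+06)^2/194.2 = 81.182464 m per revolution
N = H/da_rev = 45546.0000 m / 81.182464 m = 561.0325 revolutions
P = 2*pi*sqrt(a^3/mu) = 5374.8726 s
lifetime = N*P = 561.0325 * 5374.8726 = 3.0154782e+06 s = 34.9014 days

34.9014 days


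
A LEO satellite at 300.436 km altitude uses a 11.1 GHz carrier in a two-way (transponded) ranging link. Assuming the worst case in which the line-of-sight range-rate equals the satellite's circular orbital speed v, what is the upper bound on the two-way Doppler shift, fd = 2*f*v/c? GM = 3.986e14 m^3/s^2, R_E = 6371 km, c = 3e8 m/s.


r = 6.671436e+06 m
v = sqrt(mu/r) = 7729.6350 m/s (worst-case radial velocity)
f = 11.1 GHz = 1.11e+10 Hz
fd = 2*f*v/c = 2*1.11e+10*7729.6350/3.0e+08
fd = 571992.9880 Hz

571992.9880 Hz


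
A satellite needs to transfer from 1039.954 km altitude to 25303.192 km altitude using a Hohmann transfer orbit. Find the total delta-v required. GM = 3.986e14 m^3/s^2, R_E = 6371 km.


r1 = 7410.9540 km = 7.410954e+06 m
r2 = 31674.1920 km = 3.1674192e+07 m
dv1 = sqrt(mu/r1)*(sqrt(2*r2/(r1+r2)) - 1) = 2002.8592 m/s
dv2 = sqrt(mu/r2)*(1 - sqrt(2*r1/(r1+r2))) = 1362.8963 m/s
total dv = |dv1| + |dv2| = 2002.8592 + 1362.8963 = 3365.7555 m/s = 3.3658 km/s

3.3658 km/s


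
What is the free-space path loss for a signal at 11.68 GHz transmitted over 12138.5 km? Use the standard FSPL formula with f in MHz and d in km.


f = 11.68 GHz = 11680.0000 MHz
d = 12138.5 km
FSPL = 32.44 + 20*log10(11680.0000) + 20*log10(12138.5)
FSPL = 32.44 + 81.3489 + 81.6833
FSPL = 195.4722 dB

195.4722 dB


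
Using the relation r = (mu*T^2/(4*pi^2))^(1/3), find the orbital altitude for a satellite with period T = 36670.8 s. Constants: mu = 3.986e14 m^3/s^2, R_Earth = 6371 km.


T = 36670.8 s
r = (mu*T^2/(4*pi^2))^(1/3) = (3.986e14 * 36670.8^2 / (4*pi^2))^(1/3)
r = 2.3856466e+07 m = 23856.4660 km
alt = r - R_E = 23856.4660 - 6371 = 17485.4660 km

17485.4660 km


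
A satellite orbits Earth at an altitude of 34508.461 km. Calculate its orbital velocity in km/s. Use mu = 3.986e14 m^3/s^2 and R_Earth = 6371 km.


r = R_E + alt = 6371.0 + 34508.461 = 40879.4610 km = 4.0879461e+07 m
v = sqrt(mu/r) = sqrt(3.986e14 / 4.0879461e+07) = 3122.5979 m/s = 3.1226 km/s

3.1226 km/s


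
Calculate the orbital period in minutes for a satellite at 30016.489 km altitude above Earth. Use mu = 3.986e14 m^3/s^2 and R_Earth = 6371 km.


r = 36387.4890 km = 3.6387489e+07 m
T = 2*pi*sqrt(r^3/mu) = 2*pi*sqrt(4.8178831e+22 / 3.986e14)
T = 69077.9359 s = 1151.2989 min

1151.2989 minutes


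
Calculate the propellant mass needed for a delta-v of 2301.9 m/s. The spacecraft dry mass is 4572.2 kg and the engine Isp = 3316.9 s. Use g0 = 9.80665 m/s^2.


ve = Isp * g0 = 3316.9 * 9.80665 = 32527.677385 m/s
mass ratio = exp(dv/ve) = exp(2301.9/32527.677385) = 1.07333157
m_prop = m_dry * (mr - 1) = 4572.2 * (1.07333157 - 1)
m_prop = 335.2866 kg

335.2866 kg


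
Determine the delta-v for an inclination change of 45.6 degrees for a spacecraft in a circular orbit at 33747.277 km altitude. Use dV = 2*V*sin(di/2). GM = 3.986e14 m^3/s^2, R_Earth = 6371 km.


r = 40118.2770 km = 4.0118277e+07 m
V = sqrt(mu/r) = 3152.0820 m/s
di = 45.6 deg = 0.7958701 rad
dV = 2*V*sin(di/2) = 2*3152.0820*sin(0.3979351)
dV = 2442.9618 m/s = 2.4430 km/s

2.4430 km/s


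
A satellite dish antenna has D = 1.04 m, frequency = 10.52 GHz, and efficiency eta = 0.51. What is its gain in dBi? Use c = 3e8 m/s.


lambda = c/f = 3e8 / 1.052e+10 = 0.02851711 m
G = eta*(pi*D/lambda)^2 = 0.51*(pi*1.04/0.02851711)^2
G = 6694.6144 (linear)
G = 10*log10(6694.6144) = 38.2573 dBi

38.2573 dBi


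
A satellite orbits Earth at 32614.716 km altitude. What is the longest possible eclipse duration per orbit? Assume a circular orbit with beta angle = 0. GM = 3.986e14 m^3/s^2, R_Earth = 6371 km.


r = 38985.7160 km
T = 1276.7864 min
Eclipse fraction = arcsin(R_E/r)/pi = arcsin(6371.0000/38985.7160)/pi
= arcsin(0.1634188)/pi = 0.05225218
Eclipse duration = 0.05225218 * 1276.7864 = 66.7149 min

66.7149 minutes


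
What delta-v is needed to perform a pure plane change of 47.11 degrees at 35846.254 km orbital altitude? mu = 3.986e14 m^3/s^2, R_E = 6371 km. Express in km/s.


r = 42217.2540 km = 4.2217254e+07 m
V = sqrt(mu/r) = 3072.7247 m/s
di = 47.11 deg = 0.8222246 rad
dV = 2*V*sin(di/2) = 2*3072.7247*sin(0.4111123)
dV = 2455.9011 m/s = 2.4559 km/s

2.4559 km/s


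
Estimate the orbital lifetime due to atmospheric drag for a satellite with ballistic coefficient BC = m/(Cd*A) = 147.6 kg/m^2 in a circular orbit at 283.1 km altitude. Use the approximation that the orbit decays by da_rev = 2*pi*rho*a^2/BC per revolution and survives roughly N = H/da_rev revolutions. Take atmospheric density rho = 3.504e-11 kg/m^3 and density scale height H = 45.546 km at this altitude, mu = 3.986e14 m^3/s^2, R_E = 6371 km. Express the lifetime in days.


a = R_E + alt = 6654.1000 km = 6.6541e+06 m
da_rev = 2*pi*rho*a^2/BC = 2*pi*3.504e-11*(6.6541e+06)^2/147.6 = 66.044439 m per revolution
N = H/da_rev = 45546.0000 m / 66.044439 m = 689.6266 revolutions
P = 2*pi*sqrt(a^3/mu) = 5401.8834 s
lifetime = N*P = 689.6266 * 5401.8834 = 3.7252823e+06 s = 43.1167 days

43.1167 days


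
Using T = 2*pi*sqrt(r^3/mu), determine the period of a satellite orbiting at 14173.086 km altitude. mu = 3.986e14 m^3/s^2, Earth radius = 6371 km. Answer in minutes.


r = 20544.0860 km = 2.0544086e+07 m
T = 2*pi*sqrt(r^3/mu) = 2*pi*sqrt(8.670826e+21 / 3.986e14)
T = 29304.9819 s = 488.4164 min

488.4164 minutes


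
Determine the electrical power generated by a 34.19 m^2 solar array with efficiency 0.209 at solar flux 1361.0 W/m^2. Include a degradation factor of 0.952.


P = area * eta * S * degradation
P = 34.19 * 0.209 * 1361.0 * 0.952
P = 9258.4964 W

9258.4964 W


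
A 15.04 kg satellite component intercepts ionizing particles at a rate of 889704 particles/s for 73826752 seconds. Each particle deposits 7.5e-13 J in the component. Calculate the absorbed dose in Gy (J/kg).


Total energy deposited = rate * time * E_per
  = 889704 * 73826752 * 7.5e-13 = 49.2630 J
Dose = E_total / mass = 49.2630 / 15.04
Dose = 3.2755 Gy

3.2755 Gy


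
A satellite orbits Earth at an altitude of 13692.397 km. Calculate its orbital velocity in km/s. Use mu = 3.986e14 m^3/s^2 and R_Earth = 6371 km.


r = R_E + alt = 6371.0 + 13692.397 = 20063.3970 km = 2.0063397e+07 m
v = sqrt(mu/r) = sqrt(3.986e14 / 2.0063397e+07) = 4457.2440 m/s = 4.4572 km/s

4.4572 km/s


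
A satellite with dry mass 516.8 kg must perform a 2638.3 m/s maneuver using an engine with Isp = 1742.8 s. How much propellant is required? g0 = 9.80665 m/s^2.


ve = Isp * g0 = 1742.8 * 9.80665 = 17091.029620 m/s
mass ratio = exp(dv/ve) = exp(2638.3/17091.029620) = 1.16691968
m_prop = m_dry * (mr - 1) = 516.8 * (1.16691968 - 1)
m_prop = 86.2641 kg

86.2641 kg


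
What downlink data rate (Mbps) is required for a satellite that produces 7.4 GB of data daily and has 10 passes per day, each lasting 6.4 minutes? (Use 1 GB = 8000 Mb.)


total contact time = 10 * 6.4 * 60 = 3840.0000 s
data = 7.4 GB = 59200.0000 Mb
rate = 59200.0000 / 3840.0000 = 15.4167 Mbps

15.4167 Mbps


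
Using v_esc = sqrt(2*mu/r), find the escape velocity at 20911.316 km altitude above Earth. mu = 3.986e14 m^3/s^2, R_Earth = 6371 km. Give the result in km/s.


r = 6371.0 + 20911.316 = 27282.3160 km = 2.7282316e+07 m
v_esc = sqrt(2*mu/r) = sqrt(2*3.986e14 / 2.7282316e+07)
v_esc = 5405.5891 m/s = 5.4056 km/s

5.4056 km/s


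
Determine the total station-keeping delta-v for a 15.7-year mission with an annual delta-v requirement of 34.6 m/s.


dV = rate * years = 34.6 * 15.7
dV = 543.2200 m/s

543.2200 m/s


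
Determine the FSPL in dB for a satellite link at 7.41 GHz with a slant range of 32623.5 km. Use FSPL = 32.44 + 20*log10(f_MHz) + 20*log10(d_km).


f = 7.41 GHz = 7410.0000 MHz
d = 32623.5 km
FSPL = 32.44 + 20*log10(7410.0000) + 20*log10(32623.5)
FSPL = 32.44 + 77.3964 + 90.2706
FSPL = 200.1070 dB

200.1070 dB


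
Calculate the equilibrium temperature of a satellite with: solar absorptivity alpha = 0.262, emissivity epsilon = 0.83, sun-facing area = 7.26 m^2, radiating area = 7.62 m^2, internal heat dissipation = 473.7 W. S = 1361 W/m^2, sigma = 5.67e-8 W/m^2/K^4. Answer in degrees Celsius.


Numerator = alpha*S*A_sun + Q_int = 0.262*1361*7.26 + 473.7 = 3062.4853 W
Denominator = eps*sigma*A_rad = 0.83*5.67e-8*7.62 = 3.5860482e-07 W/K^4
T^4 = 8.5400004e+09 K^4
T = 303.9936 K = 30.8436 C

30.8436 degrees Celsius


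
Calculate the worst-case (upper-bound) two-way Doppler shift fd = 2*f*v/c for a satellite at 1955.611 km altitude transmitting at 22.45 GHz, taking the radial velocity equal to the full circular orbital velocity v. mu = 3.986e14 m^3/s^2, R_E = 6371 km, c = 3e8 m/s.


r = 8.326611e+06 m
v = sqrt(mu/r) = 6918.8595 m/s (worst-case radial velocity)
f = 22.45 GHz = 2.245e+10 Hz
fd = 2*f*v/c = 2*2.245e+10*6918.8595/3.0e+08
fd = 1.0355226e+06 Hz

1.0355e+06 Hz


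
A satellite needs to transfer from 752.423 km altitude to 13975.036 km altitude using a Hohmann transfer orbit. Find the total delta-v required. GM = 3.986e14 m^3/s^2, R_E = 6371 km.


r1 = 7123.4230 km = 7.123423e+06 m
r2 = 20346.0360 km = 2.0346036e+07 m
dv1 = sqrt(mu/r1)*(sqrt(2*r2/(r1+r2)) - 1) = 1624.0680 m/s
dv2 = sqrt(mu/r2)*(1 - sqrt(2*r1/(r1+r2))) = 1238.5823 m/s
total dv = |dv1| + |dv2| = 1624.0680 + 1238.5823 = 2862.6503 m/s = 2.8627 km/s

2.8627 km/s


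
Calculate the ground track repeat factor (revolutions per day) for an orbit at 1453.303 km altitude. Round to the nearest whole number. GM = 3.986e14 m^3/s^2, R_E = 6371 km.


r = 7.824303e+06 m
T = 2*pi*sqrt(r^3/mu) = 6887.7871 s = 114.7965 min
revs/day = 1440 / 114.7965 = 12.5439
Rounded: 13 revolutions per day

13 revolutions per day


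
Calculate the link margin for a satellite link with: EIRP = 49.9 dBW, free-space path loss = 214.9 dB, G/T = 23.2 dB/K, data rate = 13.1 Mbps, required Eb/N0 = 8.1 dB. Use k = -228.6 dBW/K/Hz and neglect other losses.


C/N0 = EIRP - FSPL + G/T - k = 49.9 - 214.9 + 23.2 - (-228.6)
C/N0 = 86.8000 dB-Hz
R_b = 13.1 Mbps = 1.31e+07 bps -> 10*log10(R_b) = 71.1727 dB-Hz
Eb/N0 = C/N0 - 10*log10(R_b) = 86.8000 - 71.1727 = 15.6273 dB
Margin = Eb/N0 - Eb/N0_req = 15.6273 - 8.1 = 7.5273 dB (link closes)

7.5273 dB


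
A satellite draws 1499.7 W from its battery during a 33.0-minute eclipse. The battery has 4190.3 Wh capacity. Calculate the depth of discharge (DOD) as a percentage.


E_used = P * t / 60 = 1499.7 * 33.0 / 60 = 824.8350 Wh
DOD = E_used / E_total * 100 = 824.8350 / 4190.3 * 100
DOD = 19.6844 %

19.6844 %


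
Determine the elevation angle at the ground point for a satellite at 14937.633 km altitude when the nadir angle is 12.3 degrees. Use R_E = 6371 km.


r = R_E + alt = 21308.6330 km
Law of sines in the satellite / Earth-center / ground-point triangle:
  sin(nadir)/R_E = sin(90 + el)/r  =>  cos(el) = (r/R_E)*sin(nadir)
cos(el) = (21308.6330 / 6371.0000) * sin(12.3 deg) = 0.7125077
el = arccos(0.7125077) = 44.5607 deg
(Earth-central angle = 90 - nadir - el = 33.1393 deg)

44.5607 degrees


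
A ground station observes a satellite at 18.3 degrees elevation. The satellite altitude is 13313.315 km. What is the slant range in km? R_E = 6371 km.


h = 13313.315 km, el = 18.3 deg
d = -R_E*sin(el) + sqrt((R_E*sin(el))^2 + 2*R_E*h + h^2)
d = -6371.0000*sin(0.3193953) + sqrt((6371.0000*0.3139925)^2 + 2*6371.0000*13313.315 + 13313.315^2)
d = 16731.4627 km

16731.4627 km


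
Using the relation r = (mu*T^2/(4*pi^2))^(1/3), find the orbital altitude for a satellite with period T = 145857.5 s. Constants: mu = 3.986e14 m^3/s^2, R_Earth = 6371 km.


T = 145857.5 s
r = (mu*T^2/(4*pi^2))^(1/3) = (3.986e14 * 145857.5^2 / (4*pi^2))^(1/3)
r = 5.988872e+07 m = 59888.7198 km
alt = r - R_E = 59888.7198 - 6371 = 53517.7198 km

53517.7198 km


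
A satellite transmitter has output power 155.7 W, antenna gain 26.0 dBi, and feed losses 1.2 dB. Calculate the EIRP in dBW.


Pt = 155.7 W = 21.9229 dBW
EIRP = Pt_dBW + Gt - losses = 21.9229 + 26.0 - 1.2 = 46.7229 dBW

46.7229 dBW


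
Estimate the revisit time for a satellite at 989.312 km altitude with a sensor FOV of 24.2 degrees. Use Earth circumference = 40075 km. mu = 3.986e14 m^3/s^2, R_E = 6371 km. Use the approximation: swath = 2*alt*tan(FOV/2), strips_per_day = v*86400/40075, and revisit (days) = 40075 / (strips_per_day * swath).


swath = 2*989.312*tan(0.2111848) = 424.1802 km
v = sqrt(mu/r) = 7359.0294 m/s = 7.3590 km/s
strips/day = v*86400/40075 = 7.3590*86400/40075 = 15.8658
coverage/day = strips * swath = 15.8658 * 424.1802 = 6729.9397 km
revisit = 40075 / 6729.9397 = 5.9547 days

5.9547 days


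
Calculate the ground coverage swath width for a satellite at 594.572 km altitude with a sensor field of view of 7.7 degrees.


FOV = 7.7 deg = 0.1343904 rad
swath = 2 * alt * tan(FOV/2) = 2 * 594.572 * tan(0.06719518)
swath = 2 * 594.572 * 0.06729649
swath = 80.0252 km

80.0252 km


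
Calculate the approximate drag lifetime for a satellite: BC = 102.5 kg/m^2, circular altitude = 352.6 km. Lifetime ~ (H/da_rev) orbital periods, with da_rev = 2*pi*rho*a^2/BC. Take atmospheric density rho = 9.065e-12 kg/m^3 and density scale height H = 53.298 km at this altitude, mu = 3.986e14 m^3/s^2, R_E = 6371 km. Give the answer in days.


a = R_E + alt = 6723.6000 km = 6.7236e+06 m
da_rev = 2*pi*rho*a^2/BC = 2*pi*9.065e-12*(6.7236e+06)^2/102.5 = 25.120458 m per revolution
N = H/da_rev = 53298.0000 m / 25.120458 m = 2121.6970 revolutions
P = 2*pi*sqrt(a^3/mu) = 5486.7355 s
lifetime = N*P = 2121.6970 * 5486.7355 = 1.164119e+07 s = 134.7360 days

134.7360 days


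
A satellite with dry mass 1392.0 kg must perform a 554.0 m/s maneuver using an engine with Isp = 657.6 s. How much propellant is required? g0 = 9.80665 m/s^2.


ve = Isp * g0 = 657.6 * 9.80665 = 6448.853040 m/s
mass ratio = exp(dv/ve) = exp(554.0/6448.853040) = 1.08970471
m_prop = m_dry * (mr - 1) = 1392.0 * (1.08970471 - 1)
m_prop = 124.8690 kg

124.8690 kg


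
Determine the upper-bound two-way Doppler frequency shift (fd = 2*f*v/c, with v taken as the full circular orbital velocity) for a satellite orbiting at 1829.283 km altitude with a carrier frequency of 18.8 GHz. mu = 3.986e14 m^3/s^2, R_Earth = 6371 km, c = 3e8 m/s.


r = 8.200283e+06 m
v = sqrt(mu/r) = 6971.9494 m/s (worst-case radial velocity)
f = 18.8 GHz = 1.88e+10 Hz
fd = 2*f*v/c = 2*1.88e+10*6971.9494/3.0e+08
fd = 873817.6589 Hz

873817.6589 Hz


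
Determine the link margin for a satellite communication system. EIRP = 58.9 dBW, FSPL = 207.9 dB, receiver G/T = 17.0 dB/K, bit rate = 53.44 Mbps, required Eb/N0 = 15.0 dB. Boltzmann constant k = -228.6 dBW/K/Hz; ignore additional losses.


C/N0 = EIRP - FSPL + G/T - k = 58.9 - 207.9 + 17.0 - (-228.6)
C/N0 = 96.6000 dB-Hz
R_b = 53.44 Mbps = 5.344e+07 bps -> 10*log10(R_b) = 77.2787 dB-Hz
Eb/N0 = C/N0 - 10*log10(R_b) = 96.6000 - 77.2787 = 19.3213 dB
Margin = Eb/N0 - Eb/N0_req = 19.3213 - 15.0 = 4.3213 dB (link closes)

4.3213 dB


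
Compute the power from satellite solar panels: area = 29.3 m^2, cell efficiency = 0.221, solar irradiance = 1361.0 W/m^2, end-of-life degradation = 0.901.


P = area * eta * S * degradation
P = 29.3 * 0.221 * 1361.0 * 0.901
P = 7940.4079 W

7940.4079 W


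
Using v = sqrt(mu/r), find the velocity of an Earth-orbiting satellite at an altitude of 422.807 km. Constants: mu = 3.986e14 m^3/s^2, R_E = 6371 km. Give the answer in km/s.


r = R_E + alt = 6371.0 + 422.807 = 6793.8070 km = 6.793807e+06 m
v = sqrt(mu/r) = sqrt(3.986e14 / 6.793807e+06) = 7659.7050 m/s = 7.6597 km/s

7.6597 km/s


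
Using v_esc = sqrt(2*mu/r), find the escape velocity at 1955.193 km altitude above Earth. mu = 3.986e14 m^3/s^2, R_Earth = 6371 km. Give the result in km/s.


r = 6371.0 + 1955.193 = 8326.1930 km = 8.326193e+06 m
v_esc = sqrt(2*mu/r) = sqrt(2*3.986e14 / 8.326193e+06)
v_esc = 9784.9905 m/s = 9.7850 km/s

9.7850 km/s


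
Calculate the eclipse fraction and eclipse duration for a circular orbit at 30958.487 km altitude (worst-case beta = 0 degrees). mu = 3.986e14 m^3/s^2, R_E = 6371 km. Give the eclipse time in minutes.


r = 37329.4870 km
T = 1196.2942 min
Eclipse fraction = arcsin(R_E/r)/pi = arcsin(6371.0000/37329.4870)/pi
= arcsin(0.1706694)/pi = 0.054593
Eclipse duration = 0.054593 * 1196.2942 = 65.3093 min

65.3093 minutes


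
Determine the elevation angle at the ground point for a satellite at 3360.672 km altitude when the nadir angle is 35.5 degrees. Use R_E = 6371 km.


r = R_E + alt = 9731.6720 km
Law of sines in the satellite / Earth-center / ground-point triangle:
  sin(nadir)/R_E = sin(90 + el)/r  =>  cos(el) = (r/R_E)*sin(nadir)
cos(el) = (9731.6720 / 6371.0000) * sin(35.5 deg) = 0.887021
el = arccos(0.887021) = 27.4987 deg
(Earth-central angle = 90 - nadir - el = 27.0013 deg)

27.4987 degrees


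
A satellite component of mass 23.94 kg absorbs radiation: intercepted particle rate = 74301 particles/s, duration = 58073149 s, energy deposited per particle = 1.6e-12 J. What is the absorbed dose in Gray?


Total energy deposited = rate * time * E_per
  = 74301 * 58073149 * 1.6e-12 = 6.9038 J
Dose = E_total / mass = 6.9038 / 23.94
Dose = 0.2883805 Gy

0.2884 Gy


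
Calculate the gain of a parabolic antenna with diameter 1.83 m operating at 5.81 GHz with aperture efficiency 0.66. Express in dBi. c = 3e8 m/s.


lambda = c/f = 3e8 / 5.81e+09 = 0.05163511 m
G = eta*(pi*D/lambda)^2 = 0.66*(pi*1.83/0.05163511)^2
G = 8181.9273 (linear)
G = 10*log10(8181.9273) = 39.1286 dBi

39.1286 dBi


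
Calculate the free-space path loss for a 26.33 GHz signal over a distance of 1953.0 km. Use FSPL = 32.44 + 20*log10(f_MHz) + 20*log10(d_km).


f = 26.33 GHz = 26330.0000 MHz
d = 1953.0 km
FSPL = 32.44 + 20*log10(26330.0000) + 20*log10(1953.0)
FSPL = 32.44 + 88.4090 + 65.8140
FSPL = 186.6631 dB

186.6631 dB
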